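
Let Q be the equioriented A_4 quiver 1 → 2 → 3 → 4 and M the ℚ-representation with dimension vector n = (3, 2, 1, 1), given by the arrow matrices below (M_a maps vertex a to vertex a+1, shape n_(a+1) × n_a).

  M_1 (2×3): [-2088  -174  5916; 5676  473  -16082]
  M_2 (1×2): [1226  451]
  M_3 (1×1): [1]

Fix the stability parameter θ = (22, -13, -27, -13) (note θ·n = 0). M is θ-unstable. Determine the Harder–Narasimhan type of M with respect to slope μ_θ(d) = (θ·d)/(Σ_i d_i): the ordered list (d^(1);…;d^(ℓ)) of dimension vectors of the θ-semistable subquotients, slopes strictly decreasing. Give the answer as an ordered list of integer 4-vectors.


Barcode: M ≅ I[1,1]^2, I[1,4], I[2,2]. HN layers by μ_θ (3 steps, strictly decreasing):
  μ^(1)=22; μ^(2)=-31/4; μ^(3)=-13

((2, 0, 0, 0); (1, 1, 1, 1); (0, 1, 0, 0))


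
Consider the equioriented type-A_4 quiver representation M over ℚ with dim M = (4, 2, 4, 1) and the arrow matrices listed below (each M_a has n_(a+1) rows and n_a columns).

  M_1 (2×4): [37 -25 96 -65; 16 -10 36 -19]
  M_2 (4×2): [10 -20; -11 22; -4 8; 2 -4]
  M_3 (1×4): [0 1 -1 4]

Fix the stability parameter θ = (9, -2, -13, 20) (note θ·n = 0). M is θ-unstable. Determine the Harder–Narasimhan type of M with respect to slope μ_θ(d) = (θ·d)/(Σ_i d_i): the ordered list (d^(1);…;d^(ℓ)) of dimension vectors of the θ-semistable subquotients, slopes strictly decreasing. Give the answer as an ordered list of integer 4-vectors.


Interval decomposition of M: I[1,1]^2, I[1,2], I[1,4], I[3,3]^3.
HN type (ℓ=5): μ^(1)=20; μ^(2)=9; μ^(3)=7/2; μ^(4)=-2; μ^(5)=-13

((0, 0, 0, 1); (2, 0, 0, 0); (1, 1, 0, 0); (1, 1, 1, 0); (0, 0, 3, 0))


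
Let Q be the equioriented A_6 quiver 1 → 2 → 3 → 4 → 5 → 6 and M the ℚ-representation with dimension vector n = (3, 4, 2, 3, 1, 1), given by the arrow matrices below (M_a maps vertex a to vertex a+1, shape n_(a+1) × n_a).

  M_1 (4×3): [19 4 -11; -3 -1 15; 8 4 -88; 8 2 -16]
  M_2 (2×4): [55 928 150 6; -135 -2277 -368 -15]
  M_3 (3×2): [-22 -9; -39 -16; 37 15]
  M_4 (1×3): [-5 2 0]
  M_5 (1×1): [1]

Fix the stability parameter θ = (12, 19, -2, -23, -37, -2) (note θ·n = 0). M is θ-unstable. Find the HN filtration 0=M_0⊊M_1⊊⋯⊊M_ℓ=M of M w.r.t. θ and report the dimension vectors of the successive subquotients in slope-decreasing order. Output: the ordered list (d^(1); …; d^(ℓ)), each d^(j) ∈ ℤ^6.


Barcode: M ≅ I[1,1], I[1,4], I[1,6], I[2,2]^2, I[4,4]. HN layers by μ_θ (6 steps, strictly decreasing):
  μ^(1)=19; μ^(2)=12; μ^(3)=3/2; μ^(4)=-2; μ^(5)=-31/5; μ^(6)=-23

((0, 2, 0, 0, 0, 0); (1, 0, 0, 0, 0, 0); (1, 1, 1, 1, 0, 0); (0, 0, 0, 0, 0, 1); (1, 1, 1, 1, 1, 0); (0, 0, 0, 1, 0, 0))


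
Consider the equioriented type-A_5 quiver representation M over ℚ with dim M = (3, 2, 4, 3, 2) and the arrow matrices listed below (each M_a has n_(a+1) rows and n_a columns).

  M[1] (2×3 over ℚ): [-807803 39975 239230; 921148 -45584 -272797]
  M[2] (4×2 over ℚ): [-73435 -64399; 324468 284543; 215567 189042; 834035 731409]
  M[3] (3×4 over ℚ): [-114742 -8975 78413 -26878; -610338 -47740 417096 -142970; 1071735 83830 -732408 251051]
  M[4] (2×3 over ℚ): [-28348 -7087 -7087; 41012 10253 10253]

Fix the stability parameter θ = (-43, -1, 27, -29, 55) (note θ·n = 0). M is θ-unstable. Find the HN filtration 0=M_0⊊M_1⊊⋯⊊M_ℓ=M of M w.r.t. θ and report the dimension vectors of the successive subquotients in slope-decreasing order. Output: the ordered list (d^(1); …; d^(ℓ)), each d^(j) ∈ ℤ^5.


Barcode: M ≅ I[1,1], I[1,3], I[1,4], I[3,3], I[3,5], I[4,4], I[5,5]. HN layers by μ_θ (5 steps, strictly decreasing):
  μ^(1)=55; μ^(2)=27; μ^(3)=-1; μ^(4)=-29; μ^(5)=-43

((0, 0, 0, 0, 2); (0, 0, 2, 0, 0); (0, 2, 2, 2, 0); (0, 0, 0, 1, 0); (3, 0, 0, 0, 0))


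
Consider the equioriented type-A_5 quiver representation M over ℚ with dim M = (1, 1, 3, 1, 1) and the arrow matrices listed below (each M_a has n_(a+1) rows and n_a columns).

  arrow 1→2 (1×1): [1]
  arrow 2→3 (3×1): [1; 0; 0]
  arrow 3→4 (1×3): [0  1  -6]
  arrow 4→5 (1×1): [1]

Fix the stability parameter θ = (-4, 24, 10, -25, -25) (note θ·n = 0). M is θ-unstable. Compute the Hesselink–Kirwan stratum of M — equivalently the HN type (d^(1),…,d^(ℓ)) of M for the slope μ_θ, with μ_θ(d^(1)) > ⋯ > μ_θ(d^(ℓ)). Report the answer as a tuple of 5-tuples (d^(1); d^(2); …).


Barcode: M ≅ I[1,3], I[3,3], I[3,5]. HN layers by μ_θ (4 steps, strictly decreasing):
  μ^(1)=17; μ^(2)=10; μ^(3)=-4; μ^(4)=-40/3

((0, 1, 1, 0, 0); (0, 0, 1, 0, 0); (1, 0, 0, 0, 0); (0, 0, 1, 1, 1))


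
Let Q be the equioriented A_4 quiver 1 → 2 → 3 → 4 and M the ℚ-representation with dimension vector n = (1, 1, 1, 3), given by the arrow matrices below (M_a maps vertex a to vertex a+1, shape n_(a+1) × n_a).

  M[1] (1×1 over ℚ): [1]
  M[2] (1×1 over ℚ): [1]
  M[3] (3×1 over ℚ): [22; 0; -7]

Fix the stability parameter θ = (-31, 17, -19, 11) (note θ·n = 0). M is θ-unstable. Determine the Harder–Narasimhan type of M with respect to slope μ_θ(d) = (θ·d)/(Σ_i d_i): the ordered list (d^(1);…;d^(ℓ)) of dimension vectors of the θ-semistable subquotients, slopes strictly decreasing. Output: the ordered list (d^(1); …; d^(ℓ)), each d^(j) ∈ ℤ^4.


Via rank(M_{q-1}∘⋯∘M_p): M ≅ I[1,4], I[4,4]^2.
μ_θ-semistable layers: μ^(1)=11; μ^(2)=-1; μ^(3)=-31

((0, 0, 0, 3); (0, 1, 1, 0); (1, 0, 0, 0))


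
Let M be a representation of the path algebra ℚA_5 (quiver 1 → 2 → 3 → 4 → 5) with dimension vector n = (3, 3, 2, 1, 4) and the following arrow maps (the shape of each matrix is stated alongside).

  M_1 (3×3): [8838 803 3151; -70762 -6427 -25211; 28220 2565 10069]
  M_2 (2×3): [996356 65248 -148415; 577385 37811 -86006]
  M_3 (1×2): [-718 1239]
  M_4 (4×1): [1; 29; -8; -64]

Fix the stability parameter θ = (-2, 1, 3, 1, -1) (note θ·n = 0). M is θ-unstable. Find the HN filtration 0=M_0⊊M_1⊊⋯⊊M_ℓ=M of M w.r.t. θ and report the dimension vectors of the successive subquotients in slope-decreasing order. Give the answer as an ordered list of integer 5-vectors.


Interval decomposition of M: I[1,2], I[1,3], I[1,5], I[5,5]^3.
HN type (ℓ=4): μ^(1)=3; μ^(2)=1; μ^(3)=-1; μ^(4)=-2

((0, 0, 1, 0, 0); (0, 3, 1, 1, 1); (0, 0, 0, 0, 3); (3, 0, 0, 0, 0))


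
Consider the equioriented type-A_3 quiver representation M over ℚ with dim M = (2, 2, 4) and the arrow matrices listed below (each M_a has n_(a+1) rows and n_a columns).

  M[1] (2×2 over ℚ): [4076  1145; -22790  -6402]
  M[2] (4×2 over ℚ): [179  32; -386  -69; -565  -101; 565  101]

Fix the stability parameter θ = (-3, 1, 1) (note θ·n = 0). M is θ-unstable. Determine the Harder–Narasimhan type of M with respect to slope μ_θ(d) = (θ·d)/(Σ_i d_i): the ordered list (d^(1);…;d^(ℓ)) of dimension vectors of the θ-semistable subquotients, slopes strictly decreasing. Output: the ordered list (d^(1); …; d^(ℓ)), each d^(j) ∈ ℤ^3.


Via rank(M_{q-1}∘⋯∘M_p): M ≅ I[1,3]^2, I[3,3]^2.
μ_θ-semistable layers: μ^(1)=1; μ^(2)=-3

((0, 2, 4); (2, 0, 0))


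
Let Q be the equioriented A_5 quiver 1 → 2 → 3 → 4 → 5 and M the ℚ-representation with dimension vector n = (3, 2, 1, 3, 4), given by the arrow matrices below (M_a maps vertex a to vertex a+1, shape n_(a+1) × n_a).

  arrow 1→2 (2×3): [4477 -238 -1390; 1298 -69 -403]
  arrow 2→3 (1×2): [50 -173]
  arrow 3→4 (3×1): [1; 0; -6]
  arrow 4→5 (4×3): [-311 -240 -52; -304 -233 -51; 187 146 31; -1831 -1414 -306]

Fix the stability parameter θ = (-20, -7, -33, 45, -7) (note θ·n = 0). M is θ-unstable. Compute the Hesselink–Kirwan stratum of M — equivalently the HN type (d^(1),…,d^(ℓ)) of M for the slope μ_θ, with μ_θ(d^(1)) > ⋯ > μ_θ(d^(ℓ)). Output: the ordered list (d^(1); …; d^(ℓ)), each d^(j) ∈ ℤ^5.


Barcode: M ≅ I[1,1], I[1,2], I[1,5], I[4,5]^2, I[5,5]. HN layers by μ_θ (3 steps, strictly decreasing):
  μ^(1)=19; μ^(2)=-7; μ^(3)=-20

((0, 0, 0, 3, 3); (0, 1, 0, 0, 1); (3, 1, 1, 0, 0))


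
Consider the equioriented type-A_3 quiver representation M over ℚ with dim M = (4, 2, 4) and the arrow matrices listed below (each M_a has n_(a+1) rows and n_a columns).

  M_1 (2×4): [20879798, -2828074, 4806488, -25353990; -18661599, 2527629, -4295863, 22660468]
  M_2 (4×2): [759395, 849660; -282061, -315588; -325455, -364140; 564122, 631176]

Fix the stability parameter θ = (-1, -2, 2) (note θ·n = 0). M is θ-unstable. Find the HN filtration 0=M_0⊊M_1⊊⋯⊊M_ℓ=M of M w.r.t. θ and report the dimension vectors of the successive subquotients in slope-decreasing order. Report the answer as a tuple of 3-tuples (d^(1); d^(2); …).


Barcode: M ≅ I[1,1]^2, I[1,2], I[1,3], I[3,3]^3. HN layers by μ_θ (3 steps, strictly decreasing):
  μ^(1)=2; μ^(2)=-1; μ^(3)=-3/2

((0, 0, 4); (2, 0, 0); (2, 2, 0))


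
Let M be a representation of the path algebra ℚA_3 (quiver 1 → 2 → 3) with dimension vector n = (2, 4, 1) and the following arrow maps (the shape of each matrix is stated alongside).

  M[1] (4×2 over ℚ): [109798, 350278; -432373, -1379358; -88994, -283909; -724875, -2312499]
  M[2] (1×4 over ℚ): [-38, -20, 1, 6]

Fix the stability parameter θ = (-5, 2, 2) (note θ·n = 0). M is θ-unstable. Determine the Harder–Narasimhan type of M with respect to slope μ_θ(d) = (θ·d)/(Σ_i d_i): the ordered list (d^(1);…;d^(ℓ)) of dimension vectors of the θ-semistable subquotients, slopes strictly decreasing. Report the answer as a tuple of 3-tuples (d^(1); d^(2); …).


Interval decomposition of M: I[1,2], I[1,3], I[2,2]^2.
HN type (ℓ=2): μ^(1)=2; μ^(2)=-5

((0, 4, 1); (2, 0, 0))


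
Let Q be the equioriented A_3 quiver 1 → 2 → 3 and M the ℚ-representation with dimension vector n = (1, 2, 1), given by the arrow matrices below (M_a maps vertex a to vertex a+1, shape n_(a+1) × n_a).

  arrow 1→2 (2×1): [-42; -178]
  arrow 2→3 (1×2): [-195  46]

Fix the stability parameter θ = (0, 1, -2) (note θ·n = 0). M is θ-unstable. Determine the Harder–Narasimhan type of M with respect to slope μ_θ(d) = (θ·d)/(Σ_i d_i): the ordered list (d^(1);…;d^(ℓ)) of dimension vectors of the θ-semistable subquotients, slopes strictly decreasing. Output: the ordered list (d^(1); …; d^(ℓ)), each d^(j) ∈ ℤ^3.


Barcode: M ≅ I[1,3], I[2,2]. HN layers by μ_θ (2 steps, strictly decreasing):
  μ^(1)=1; μ^(2)=-1/3

((0, 1, 0); (1, 1, 1))


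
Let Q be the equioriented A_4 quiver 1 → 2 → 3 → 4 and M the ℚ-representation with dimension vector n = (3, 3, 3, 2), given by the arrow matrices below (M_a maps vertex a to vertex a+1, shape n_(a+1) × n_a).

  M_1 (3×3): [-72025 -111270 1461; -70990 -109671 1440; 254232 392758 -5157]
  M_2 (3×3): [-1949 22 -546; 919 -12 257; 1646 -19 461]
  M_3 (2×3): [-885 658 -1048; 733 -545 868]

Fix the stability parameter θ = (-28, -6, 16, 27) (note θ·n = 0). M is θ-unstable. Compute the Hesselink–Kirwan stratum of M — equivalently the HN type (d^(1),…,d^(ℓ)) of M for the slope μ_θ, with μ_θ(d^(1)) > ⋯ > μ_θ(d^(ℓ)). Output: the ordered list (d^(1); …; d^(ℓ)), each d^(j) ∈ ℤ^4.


Via rank(M_{q-1}∘⋯∘M_p): M ≅ I[1,3], I[1,4]^2.
μ_θ-semistable layers: μ^(1)=27; μ^(2)=16; μ^(3)=-6; μ^(4)=-28

((0, 0, 0, 2); (0, 0, 3, 0); (0, 3, 0, 0); (3, 0, 0, 0))


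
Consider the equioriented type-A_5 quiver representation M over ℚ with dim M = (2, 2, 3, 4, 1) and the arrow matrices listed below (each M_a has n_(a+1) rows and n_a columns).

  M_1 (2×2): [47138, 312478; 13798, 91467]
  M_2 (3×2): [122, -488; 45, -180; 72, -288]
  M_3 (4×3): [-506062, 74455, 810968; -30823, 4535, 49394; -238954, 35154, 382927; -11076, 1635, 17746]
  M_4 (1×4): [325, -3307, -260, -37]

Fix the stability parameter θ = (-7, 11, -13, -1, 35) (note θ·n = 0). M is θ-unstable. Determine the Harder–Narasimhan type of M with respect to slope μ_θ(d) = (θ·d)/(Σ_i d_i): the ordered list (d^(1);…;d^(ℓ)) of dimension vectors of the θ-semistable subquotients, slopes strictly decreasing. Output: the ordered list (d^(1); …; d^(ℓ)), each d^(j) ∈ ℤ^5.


Interval decomposition of M: I[1,2], I[1,5], I[3,4]^2, I[4,4].
HN type (ℓ=5): μ^(1)=35; μ^(2)=11; μ^(3)=-1; μ^(4)=-7; μ^(5)=-13

((0, 0, 0, 0, 1); (0, 1, 0, 0, 0); (0, 1, 1, 4, 0); (2, 0, 0, 0, 0); (0, 0, 2, 0, 0))


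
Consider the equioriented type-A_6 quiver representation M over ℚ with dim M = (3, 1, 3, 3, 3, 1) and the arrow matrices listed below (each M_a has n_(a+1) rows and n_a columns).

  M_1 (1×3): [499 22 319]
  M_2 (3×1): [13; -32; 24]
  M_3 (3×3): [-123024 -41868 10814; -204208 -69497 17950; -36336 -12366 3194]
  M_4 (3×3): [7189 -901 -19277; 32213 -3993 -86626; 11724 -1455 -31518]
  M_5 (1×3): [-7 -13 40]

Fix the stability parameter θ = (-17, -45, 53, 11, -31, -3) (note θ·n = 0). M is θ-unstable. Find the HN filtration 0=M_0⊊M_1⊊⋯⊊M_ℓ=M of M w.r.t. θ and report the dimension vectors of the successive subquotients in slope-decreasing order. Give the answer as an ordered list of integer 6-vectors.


Interval decomposition of M: I[1,1]^2, I[1,3], I[3,5], I[3,6], I[4,5].
HN type (ℓ=6): μ^(1)=53; μ^(2)=11; μ^(3)=15/2; μ^(4)=-10; μ^(5)=-17; μ^(6)=-31

((0, 0, 1, 0, 0, 0); (0, 0, 1, 1, 1, 0); (0, 0, 1, 1, 1, 1); (0, 0, 0, 1, 1, 0); (2, 0, 0, 0, 0, 0); (1, 1, 0, 0, 0, 0))


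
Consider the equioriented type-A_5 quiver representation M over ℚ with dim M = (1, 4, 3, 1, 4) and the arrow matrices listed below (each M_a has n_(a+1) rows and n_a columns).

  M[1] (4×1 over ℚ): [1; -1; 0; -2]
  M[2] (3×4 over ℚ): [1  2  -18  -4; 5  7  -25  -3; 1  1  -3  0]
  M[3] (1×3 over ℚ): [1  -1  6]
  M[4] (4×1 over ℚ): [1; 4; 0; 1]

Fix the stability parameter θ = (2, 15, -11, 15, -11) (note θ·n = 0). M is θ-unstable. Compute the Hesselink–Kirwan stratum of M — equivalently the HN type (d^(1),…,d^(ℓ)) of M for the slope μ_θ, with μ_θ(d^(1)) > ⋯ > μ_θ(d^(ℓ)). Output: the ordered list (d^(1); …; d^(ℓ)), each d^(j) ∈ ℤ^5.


Interval decomposition of M: I[1,5], I[2,2], I[2,3]^2, I[5,5]^3.
HN type (ℓ=3): μ^(1)=15; μ^(2)=2; μ^(3)=-11

((0, 1, 0, 0, 0); (1, 3, 3, 1, 1); (0, 0, 0, 0, 3))


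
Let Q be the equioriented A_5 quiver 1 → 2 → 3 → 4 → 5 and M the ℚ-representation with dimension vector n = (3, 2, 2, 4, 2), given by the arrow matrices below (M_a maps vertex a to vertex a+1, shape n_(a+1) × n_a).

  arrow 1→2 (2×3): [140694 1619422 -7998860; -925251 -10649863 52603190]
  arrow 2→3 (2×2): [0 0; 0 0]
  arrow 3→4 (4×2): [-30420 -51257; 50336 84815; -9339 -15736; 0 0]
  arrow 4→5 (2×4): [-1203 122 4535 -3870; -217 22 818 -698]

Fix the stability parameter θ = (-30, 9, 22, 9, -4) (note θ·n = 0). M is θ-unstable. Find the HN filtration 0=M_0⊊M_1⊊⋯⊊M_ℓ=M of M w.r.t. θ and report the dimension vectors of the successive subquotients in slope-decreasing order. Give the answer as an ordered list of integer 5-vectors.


Interval decomposition of M: I[1,1]^2, I[1,2], I[2,2], I[3,5]^2, I[4,4]^2.
HN type (ℓ=2): μ^(1)=9; μ^(2)=-30

((0, 2, 2, 4, 2); (3, 0, 0, 0, 0))


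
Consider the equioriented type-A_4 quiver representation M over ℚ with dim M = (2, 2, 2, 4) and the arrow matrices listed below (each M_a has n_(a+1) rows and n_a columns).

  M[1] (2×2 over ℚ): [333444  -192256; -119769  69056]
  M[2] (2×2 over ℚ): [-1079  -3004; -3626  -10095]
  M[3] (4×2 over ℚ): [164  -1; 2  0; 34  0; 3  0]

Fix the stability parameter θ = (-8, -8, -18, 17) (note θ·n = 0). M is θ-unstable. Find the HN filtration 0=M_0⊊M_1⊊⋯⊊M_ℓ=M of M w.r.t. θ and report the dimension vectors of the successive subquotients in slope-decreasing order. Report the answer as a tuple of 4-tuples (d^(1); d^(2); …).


Barcode: M ≅ I[1,1], I[1,4], I[2,4], I[4,4]^2. HN layers by μ_θ (4 steps, strictly decreasing):
  μ^(1)=17; μ^(2)=-8; μ^(3)=-34/3; μ^(4)=-13

((0, 0, 0, 4); (1, 0, 0, 0); (1, 1, 1, 0); (0, 1, 1, 0))


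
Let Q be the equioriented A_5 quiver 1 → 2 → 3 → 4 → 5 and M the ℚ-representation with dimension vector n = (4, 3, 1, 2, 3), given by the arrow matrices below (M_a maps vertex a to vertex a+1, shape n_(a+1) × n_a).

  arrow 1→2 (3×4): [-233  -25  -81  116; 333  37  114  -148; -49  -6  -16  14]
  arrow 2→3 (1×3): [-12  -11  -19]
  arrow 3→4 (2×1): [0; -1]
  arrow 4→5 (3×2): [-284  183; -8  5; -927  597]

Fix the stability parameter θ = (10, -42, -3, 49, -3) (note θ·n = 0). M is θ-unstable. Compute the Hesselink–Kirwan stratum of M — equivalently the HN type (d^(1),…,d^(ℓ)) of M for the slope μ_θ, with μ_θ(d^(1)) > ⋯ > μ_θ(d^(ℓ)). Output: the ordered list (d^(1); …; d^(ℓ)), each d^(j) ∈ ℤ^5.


Barcode: M ≅ I[1,1], I[1,2]^2, I[1,5], I[4,5], I[5,5]. HN layers by μ_θ (4 steps, strictly decreasing):
  μ^(1)=23; μ^(2)=10; μ^(3)=-3; μ^(4)=-16

((0, 0, 0, 2, 2); (1, 0, 0, 0, 0); (0, 0, 1, 0, 1); (3, 3, 0, 0, 0))


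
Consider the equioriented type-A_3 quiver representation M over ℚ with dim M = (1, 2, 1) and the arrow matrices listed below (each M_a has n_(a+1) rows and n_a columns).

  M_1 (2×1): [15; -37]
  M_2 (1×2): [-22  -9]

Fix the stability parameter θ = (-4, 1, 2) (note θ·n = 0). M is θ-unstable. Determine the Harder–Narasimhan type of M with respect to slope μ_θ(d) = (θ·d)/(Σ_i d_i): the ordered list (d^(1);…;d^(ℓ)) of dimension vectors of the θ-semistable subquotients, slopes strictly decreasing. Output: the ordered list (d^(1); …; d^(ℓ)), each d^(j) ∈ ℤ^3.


Interval decomposition of M: I[1,3], I[2,2].
HN type (ℓ=3): μ^(1)=2; μ^(2)=1; μ^(3)=-4

((0, 0, 1); (0, 2, 0); (1, 0, 0))


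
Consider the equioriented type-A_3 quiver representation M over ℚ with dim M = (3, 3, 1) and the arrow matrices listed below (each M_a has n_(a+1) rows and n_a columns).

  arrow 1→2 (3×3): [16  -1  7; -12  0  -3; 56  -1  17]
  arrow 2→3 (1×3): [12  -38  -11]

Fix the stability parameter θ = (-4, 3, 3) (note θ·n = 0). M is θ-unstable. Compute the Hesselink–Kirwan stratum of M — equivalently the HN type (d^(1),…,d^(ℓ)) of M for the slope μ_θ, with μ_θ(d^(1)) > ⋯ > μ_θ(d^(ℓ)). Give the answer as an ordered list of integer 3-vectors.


Interval decomposition of M: I[1,1], I[1,2], I[1,3], I[2,2].
HN type (ℓ=2): μ^(1)=3; μ^(2)=-4

((0, 3, 1); (3, 0, 0))


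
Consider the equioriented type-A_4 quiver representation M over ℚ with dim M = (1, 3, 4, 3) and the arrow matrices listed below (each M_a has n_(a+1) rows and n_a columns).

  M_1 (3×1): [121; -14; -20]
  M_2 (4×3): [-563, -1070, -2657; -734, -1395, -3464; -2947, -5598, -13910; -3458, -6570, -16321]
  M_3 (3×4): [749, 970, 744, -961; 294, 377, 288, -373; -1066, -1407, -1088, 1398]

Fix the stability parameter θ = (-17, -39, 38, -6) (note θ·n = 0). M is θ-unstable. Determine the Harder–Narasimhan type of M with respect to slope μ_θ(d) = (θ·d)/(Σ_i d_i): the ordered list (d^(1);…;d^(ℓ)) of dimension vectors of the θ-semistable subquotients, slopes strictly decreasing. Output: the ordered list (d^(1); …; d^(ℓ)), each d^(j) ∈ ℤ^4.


Via rank(M_{q-1}∘⋯∘M_p): M ≅ I[1,4], I[2,4]^2, I[3,3].
μ_θ-semistable layers: μ^(1)=38; μ^(2)=16; μ^(3)=-28; μ^(4)=-39

((0, 0, 1, 0); (0, 0, 3, 3); (1, 1, 0, 0); (0, 2, 0, 0))


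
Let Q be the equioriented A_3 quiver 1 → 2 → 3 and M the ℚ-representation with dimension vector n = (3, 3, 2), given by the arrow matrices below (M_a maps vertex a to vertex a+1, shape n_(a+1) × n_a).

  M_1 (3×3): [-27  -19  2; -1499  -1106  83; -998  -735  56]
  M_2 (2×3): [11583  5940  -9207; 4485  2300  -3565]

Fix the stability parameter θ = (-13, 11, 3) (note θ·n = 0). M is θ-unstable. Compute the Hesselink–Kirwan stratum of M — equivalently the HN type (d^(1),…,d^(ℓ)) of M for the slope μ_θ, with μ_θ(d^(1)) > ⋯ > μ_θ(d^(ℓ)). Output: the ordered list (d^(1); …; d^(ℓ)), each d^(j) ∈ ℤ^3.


Interval decomposition of M: I[1,2]^2, I[1,3], I[3,3].
HN type (ℓ=4): μ^(1)=11; μ^(2)=7; μ^(3)=3; μ^(4)=-13

((0, 2, 0); (0, 1, 1); (0, 0, 1); (3, 0, 0))


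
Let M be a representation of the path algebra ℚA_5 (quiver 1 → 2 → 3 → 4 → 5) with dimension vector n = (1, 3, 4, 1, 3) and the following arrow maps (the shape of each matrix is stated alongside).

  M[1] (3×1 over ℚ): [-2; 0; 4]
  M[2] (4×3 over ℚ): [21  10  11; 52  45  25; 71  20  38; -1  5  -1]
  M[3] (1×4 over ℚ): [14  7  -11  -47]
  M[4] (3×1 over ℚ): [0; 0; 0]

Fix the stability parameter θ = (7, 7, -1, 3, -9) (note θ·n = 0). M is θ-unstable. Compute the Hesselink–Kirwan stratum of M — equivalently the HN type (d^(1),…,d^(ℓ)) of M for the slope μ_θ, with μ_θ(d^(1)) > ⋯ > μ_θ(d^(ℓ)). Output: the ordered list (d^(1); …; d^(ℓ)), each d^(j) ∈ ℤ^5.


Via rank(M_{q-1}∘⋯∘M_p): M ≅ I[1,4], I[2,3]^2, I[3,3], I[5,5]^3.
μ_θ-semistable layers: μ^(1)=4; μ^(2)=3; μ^(3)=-1; μ^(4)=-9

((1, 1, 1, 1, 0); (0, 2, 2, 0, 0); (0, 0, 1, 0, 0); (0, 0, 0, 0, 3))


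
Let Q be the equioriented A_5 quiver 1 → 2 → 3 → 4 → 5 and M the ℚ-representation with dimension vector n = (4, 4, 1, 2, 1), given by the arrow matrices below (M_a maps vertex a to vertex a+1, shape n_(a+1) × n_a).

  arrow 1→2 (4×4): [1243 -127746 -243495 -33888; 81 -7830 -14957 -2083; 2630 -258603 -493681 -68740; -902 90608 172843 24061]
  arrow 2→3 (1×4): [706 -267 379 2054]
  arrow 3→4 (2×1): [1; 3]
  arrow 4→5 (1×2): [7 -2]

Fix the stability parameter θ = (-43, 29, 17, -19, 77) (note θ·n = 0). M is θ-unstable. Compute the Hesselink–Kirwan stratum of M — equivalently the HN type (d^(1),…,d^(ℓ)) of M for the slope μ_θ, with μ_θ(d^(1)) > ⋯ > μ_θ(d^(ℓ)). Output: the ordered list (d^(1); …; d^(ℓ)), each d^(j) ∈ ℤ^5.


Barcode: M ≅ I[1,2]^3, I[1,5], I[4,4]. HN layers by μ_θ (5 steps, strictly decreasing):
  μ^(1)=77; μ^(2)=29; μ^(3)=9; μ^(4)=-19; μ^(5)=-43

((0, 0, 0, 0, 1); (0, 3, 0, 0, 0); (0, 1, 1, 1, 0); (0, 0, 0, 1, 0); (4, 0, 0, 0, 0))


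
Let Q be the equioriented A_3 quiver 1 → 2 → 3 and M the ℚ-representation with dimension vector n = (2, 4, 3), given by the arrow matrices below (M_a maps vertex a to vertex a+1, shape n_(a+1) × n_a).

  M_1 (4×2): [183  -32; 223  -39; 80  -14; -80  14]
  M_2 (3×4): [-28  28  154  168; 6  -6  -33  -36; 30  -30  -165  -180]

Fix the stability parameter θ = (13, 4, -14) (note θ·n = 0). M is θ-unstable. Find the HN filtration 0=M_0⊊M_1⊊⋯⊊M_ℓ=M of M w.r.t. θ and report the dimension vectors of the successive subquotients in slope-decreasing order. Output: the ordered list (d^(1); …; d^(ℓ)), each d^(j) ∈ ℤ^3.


Via rank(M_{q-1}∘⋯∘M_p): M ≅ I[1,2]^2, I[2,2], I[2,3], I[3,3]^2.
μ_θ-semistable layers: μ^(1)=17/2; μ^(2)=4; μ^(3)=-5; μ^(4)=-14

((2, 2, 0); (0, 1, 0); (0, 1, 1); (0, 0, 2))


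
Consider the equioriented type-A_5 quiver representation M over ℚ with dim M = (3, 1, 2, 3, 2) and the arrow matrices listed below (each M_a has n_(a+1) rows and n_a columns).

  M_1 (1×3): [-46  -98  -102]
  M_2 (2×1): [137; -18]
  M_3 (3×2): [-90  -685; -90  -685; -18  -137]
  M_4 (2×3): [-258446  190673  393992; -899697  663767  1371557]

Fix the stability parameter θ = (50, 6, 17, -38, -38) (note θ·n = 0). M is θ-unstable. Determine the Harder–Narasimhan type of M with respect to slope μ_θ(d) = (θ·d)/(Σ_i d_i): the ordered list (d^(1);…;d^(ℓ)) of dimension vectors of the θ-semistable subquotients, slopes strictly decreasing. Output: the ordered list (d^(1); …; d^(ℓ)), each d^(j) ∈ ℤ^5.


Interval decomposition of M: I[1,1]^2, I[1,3], I[3,5], I[4,4], I[4,5].
HN type (ℓ=4): μ^(1)=50; μ^(2)=73/3; μ^(3)=-59/3; μ^(4)=-38

((2, 0, 0, 0, 0); (1, 1, 1, 0, 0); (0, 0, 1, 1, 1); (0, 0, 0, 2, 1))


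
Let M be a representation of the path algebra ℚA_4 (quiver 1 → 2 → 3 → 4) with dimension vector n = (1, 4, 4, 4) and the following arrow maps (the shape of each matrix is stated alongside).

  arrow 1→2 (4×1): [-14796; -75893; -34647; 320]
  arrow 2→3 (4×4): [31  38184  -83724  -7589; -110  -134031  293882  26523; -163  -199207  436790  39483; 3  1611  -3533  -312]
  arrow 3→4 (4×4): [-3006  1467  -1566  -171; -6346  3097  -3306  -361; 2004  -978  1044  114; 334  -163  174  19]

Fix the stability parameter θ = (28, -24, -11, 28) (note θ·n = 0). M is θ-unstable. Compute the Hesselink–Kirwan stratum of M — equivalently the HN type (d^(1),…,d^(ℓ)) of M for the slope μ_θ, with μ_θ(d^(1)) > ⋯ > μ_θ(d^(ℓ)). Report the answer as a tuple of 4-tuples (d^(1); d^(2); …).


Interval decomposition of M: I[1,4], I[2,3]^3, I[4,4]^3.
HN type (ℓ=4): μ^(1)=28; μ^(2)=-7/3; μ^(3)=-11; μ^(4)=-24

((0, 0, 0, 4); (1, 1, 1, 0); (0, 0, 3, 0); (0, 3, 0, 0))


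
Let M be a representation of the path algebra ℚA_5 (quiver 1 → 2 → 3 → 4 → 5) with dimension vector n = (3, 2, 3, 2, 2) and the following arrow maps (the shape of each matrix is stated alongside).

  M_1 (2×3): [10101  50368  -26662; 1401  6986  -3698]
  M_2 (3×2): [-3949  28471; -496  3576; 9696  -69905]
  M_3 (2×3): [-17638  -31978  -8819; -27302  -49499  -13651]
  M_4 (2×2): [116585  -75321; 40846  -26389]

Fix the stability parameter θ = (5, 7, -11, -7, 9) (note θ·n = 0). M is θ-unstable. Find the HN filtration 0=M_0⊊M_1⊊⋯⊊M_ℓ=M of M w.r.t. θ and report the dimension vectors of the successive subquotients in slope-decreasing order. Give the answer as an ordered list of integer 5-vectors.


Via rank(M_{q-1}∘⋯∘M_p): M ≅ I[1,1], I[1,3], I[1,5], I[3,5].
μ_θ-semistable layers: μ^(1)=9; μ^(2)=5; μ^(3)=1/3; μ^(4)=-3/2; μ^(5)=-7; μ^(6)=-11

((0, 0, 0, 0, 2); (1, 0, 0, 0, 0); (1, 1, 1, 0, 0); (1, 1, 1, 1, 0); (0, 0, 0, 1, 0); (0, 0, 1, 0, 0))


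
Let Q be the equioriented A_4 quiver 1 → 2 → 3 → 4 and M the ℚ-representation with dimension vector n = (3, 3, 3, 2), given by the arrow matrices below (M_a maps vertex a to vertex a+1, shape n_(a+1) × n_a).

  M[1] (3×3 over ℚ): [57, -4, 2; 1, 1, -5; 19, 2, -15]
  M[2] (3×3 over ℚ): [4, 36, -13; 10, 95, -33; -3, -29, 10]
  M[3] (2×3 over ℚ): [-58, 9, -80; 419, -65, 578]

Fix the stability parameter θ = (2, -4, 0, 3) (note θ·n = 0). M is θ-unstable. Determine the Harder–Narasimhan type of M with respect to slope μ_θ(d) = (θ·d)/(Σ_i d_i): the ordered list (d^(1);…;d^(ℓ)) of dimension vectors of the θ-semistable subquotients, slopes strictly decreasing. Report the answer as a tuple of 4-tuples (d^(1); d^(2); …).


Via rank(M_{q-1}∘⋯∘M_p): M ≅ I[1,3], I[1,4]^2.
μ_θ-semistable layers: μ^(1)=3; μ^(2)=0; μ^(3)=-1

((0, 0, 0, 2); (0, 0, 3, 0); (3, 3, 0, 0))


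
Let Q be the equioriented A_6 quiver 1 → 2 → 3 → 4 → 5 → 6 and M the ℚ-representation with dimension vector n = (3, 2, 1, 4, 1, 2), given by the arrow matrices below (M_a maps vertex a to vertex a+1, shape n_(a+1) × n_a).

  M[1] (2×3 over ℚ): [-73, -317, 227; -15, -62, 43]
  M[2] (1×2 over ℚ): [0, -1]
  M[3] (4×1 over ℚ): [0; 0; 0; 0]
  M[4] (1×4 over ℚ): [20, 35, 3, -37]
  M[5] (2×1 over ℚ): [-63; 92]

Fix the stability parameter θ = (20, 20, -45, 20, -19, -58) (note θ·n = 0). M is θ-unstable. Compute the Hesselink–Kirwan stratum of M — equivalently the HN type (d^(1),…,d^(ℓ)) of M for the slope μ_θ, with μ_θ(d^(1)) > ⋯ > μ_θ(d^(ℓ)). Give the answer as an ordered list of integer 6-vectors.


Via rank(M_{q-1}∘⋯∘M_p): M ≅ I[1,1], I[1,2], I[1,3], I[4,4]^3, I[4,6], I[6,6].
μ_θ-semistable layers: μ^(1)=20; μ^(2)=-5/3; μ^(3)=-19; μ^(4)=-58

((2, 1, 0, 3, 0, 0); (1, 1, 1, 0, 0, 0); (0, 0, 0, 1, 1, 1); (0, 0, 0, 0, 0, 1))


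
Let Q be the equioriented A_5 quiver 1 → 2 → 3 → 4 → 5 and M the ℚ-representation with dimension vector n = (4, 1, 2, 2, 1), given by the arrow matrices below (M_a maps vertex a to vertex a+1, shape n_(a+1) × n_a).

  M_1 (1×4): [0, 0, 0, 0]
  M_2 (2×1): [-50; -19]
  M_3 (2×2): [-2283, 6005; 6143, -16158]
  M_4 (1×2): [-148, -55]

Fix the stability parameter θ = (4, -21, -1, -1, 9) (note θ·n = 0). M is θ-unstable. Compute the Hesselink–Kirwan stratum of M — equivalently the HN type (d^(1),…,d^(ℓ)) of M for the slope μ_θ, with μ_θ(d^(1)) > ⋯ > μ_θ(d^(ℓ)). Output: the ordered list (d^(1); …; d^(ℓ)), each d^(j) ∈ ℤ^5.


Via rank(M_{q-1}∘⋯∘M_p): M ≅ I[1,1]^4, I[2,4], I[3,5].
μ_θ-semistable layers: μ^(1)=9; μ^(2)=4; μ^(3)=-1; μ^(4)=-21

((0, 0, 0, 0, 1); (4, 0, 0, 0, 0); (0, 0, 2, 2, 0); (0, 1, 0, 0, 0))


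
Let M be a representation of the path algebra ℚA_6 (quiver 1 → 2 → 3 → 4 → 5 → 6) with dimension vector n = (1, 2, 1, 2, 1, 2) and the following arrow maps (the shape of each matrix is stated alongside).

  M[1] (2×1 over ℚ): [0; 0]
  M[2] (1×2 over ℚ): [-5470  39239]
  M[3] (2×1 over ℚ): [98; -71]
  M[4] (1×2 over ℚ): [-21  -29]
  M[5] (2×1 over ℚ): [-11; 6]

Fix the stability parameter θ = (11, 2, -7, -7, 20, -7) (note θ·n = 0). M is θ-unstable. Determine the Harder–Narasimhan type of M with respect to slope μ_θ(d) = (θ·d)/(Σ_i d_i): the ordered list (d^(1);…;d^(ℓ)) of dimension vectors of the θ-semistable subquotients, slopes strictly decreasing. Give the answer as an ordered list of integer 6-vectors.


Interval decomposition of M: I[1,1], I[2,2], I[2,6], I[4,4], I[6,6].
HN type (ℓ=5): μ^(1)=11; μ^(2)=13/2; μ^(3)=2; μ^(4)=-4; μ^(5)=-7

((1, 0, 0, 0, 0, 0); (0, 0, 0, 0, 1, 1); (0, 1, 0, 0, 0, 0); (0, 1, 1, 1, 0, 0); (0, 0, 0, 1, 0, 1))


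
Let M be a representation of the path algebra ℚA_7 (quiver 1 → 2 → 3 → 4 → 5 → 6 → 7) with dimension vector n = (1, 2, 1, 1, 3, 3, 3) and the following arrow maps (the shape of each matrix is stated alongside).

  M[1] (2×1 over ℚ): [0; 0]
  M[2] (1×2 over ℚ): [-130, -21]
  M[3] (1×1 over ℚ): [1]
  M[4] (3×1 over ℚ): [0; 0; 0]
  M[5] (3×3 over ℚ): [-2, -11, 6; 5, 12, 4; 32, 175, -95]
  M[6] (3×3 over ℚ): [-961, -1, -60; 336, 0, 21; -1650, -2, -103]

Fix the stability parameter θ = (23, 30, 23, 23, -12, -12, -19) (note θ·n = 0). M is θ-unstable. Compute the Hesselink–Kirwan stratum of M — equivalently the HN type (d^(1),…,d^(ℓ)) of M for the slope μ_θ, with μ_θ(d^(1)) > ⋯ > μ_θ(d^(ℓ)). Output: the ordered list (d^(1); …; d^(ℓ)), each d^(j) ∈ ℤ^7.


Via rank(M_{q-1}∘⋯∘M_p): M ≅ I[1,1], I[2,2], I[2,4], I[5,6], I[5,7]^2, I[7,7].
μ_θ-semistable layers: μ^(1)=30; μ^(2)=76/3; μ^(3)=23; μ^(4)=-12; μ^(5)=-43/3; μ^(6)=-19

((0, 1, 0, 0, 0, 0, 0); (0, 1, 1, 1, 0, 0, 0); (1, 0, 0, 0, 0, 0, 0); (0, 0, 0, 0, 1, 1, 0); (0, 0, 0, 0, 2, 2, 2); (0, 0, 0, 0, 0, 0, 1))


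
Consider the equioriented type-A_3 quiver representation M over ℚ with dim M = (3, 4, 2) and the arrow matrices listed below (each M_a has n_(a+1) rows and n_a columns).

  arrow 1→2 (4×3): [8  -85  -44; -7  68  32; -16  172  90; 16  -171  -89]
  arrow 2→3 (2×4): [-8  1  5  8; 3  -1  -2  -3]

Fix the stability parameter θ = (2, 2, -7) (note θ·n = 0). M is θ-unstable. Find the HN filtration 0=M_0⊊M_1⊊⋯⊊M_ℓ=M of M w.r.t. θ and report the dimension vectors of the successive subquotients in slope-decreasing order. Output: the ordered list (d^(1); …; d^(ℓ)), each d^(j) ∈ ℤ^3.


Barcode: M ≅ I[1,2], I[1,3]^2, I[2,2]. HN layers by μ_θ (2 steps, strictly decreasing):
  μ^(1)=2; μ^(2)=-1

((1, 2, 0); (2, 2, 2))


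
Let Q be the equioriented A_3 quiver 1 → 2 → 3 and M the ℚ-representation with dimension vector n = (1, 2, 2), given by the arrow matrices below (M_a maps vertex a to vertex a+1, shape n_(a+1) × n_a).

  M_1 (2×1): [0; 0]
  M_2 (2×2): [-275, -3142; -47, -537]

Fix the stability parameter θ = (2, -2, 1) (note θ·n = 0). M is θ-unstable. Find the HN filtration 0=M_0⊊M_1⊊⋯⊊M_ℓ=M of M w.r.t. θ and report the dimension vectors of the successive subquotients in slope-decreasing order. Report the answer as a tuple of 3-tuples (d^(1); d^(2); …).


Via rank(M_{q-1}∘⋯∘M_p): M ≅ I[1,1], I[2,3]^2.
μ_θ-semistable layers: μ^(1)=2; μ^(2)=1; μ^(3)=-2

((1, 0, 0); (0, 0, 2); (0, 2, 0))


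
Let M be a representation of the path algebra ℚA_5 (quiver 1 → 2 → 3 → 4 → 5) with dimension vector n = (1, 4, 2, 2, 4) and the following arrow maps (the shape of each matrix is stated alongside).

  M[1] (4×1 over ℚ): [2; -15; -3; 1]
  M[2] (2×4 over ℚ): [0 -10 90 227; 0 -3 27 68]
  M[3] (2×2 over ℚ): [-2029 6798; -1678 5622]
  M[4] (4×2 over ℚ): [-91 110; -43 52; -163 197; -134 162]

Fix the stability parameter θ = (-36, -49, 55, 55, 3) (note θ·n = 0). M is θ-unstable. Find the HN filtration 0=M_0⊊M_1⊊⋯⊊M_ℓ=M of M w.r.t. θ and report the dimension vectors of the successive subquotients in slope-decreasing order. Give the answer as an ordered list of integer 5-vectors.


Barcode: M ≅ I[1,5], I[2,2]^2, I[2,5], I[5,5]^2. HN layers by μ_θ (4 steps, strictly decreasing):
  μ^(1)=113/3; μ^(2)=3; μ^(3)=-85/2; μ^(4)=-49

((0, 0, 2, 2, 2); (0, 0, 0, 0, 2); (1, 1, 0, 0, 0); (0, 3, 0, 0, 0))


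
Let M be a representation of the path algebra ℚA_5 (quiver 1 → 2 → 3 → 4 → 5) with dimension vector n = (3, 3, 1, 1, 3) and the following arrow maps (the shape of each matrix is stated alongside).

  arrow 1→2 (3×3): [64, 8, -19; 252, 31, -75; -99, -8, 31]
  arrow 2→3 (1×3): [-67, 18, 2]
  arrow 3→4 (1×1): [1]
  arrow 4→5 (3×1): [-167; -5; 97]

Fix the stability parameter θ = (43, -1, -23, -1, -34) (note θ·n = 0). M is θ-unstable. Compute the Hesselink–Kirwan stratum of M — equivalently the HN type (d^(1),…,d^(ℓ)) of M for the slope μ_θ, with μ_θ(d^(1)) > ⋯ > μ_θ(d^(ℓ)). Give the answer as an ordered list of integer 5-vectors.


Interval decomposition of M: I[1,2]^2, I[1,5], I[5,5]^2.
HN type (ℓ=3): μ^(1)=21; μ^(2)=-16/5; μ^(3)=-34

((2, 2, 0, 0, 0); (1, 1, 1, 1, 1); (0, 0, 0, 0, 2))


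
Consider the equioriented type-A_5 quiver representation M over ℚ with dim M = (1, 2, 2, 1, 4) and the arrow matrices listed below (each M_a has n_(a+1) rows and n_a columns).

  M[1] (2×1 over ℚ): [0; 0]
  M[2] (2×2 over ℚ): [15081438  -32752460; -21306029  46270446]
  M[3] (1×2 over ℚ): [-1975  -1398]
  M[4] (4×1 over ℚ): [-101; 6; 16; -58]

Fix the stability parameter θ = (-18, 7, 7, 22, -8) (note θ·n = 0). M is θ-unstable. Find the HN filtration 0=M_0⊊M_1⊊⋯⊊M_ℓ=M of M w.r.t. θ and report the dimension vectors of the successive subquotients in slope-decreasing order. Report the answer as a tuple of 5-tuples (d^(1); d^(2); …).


Via rank(M_{q-1}∘⋯∘M_p): M ≅ I[1,1], I[2,3], I[2,5], I[5,5]^3.
μ_θ-semistable layers: μ^(1)=7; μ^(2)=-8; μ^(3)=-18

((0, 2, 2, 1, 1); (0, 0, 0, 0, 3); (1, 0, 0, 0, 0))


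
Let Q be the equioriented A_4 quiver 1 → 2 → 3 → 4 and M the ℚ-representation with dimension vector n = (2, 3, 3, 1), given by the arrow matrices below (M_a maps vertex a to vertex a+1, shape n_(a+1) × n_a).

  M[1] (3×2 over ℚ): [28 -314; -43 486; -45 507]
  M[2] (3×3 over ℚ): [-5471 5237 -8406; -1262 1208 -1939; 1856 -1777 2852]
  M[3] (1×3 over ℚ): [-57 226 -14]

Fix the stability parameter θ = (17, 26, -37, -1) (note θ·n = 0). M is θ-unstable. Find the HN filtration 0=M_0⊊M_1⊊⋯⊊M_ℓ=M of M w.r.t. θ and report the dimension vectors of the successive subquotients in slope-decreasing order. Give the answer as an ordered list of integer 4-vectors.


Barcode: M ≅ I[1,3], I[1,4], I[2,3]. HN layers by μ_θ (3 steps, strictly decreasing):
  μ^(1)=2; μ^(2)=5/4; μ^(3)=-11/2

((1, 1, 1, 0); (1, 1, 1, 1); (0, 1, 1, 0))


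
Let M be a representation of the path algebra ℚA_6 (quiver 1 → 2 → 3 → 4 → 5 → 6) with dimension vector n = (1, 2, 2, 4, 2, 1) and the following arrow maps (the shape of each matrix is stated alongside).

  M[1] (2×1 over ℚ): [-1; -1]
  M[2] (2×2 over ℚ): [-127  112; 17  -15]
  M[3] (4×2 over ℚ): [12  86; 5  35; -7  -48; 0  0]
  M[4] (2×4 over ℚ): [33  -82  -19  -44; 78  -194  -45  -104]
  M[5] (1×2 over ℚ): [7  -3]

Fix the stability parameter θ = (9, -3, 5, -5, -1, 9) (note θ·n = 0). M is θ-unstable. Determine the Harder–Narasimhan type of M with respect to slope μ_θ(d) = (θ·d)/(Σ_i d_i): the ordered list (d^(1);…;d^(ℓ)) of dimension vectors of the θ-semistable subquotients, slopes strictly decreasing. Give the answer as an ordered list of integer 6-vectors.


Via rank(M_{q-1}∘⋯∘M_p): M ≅ I[1,6], I[2,5], I[4,4]^2.
μ_θ-semistable layers: μ^(1)=9; μ^(2)=1; μ^(3)=-1/3; μ^(4)=-3; μ^(5)=-5

((0, 0, 0, 0, 0, 1); (1, 1, 1, 1, 1, 0); (0, 0, 1, 1, 1, 0); (0, 1, 0, 0, 0, 0); (0, 0, 0, 2, 0, 0))


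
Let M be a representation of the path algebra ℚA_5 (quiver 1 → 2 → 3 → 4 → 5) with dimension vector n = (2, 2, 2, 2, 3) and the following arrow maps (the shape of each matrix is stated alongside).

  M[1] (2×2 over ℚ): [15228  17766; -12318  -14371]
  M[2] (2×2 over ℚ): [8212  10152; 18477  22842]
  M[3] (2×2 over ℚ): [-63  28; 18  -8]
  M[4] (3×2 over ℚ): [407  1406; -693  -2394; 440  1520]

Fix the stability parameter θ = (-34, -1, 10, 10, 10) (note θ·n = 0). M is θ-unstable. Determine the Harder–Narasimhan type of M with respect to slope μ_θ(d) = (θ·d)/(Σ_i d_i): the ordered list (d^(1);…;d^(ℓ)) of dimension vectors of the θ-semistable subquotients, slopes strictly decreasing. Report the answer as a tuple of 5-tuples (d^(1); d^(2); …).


Barcode: M ≅ I[1,1], I[1,2], I[2,3], I[3,5], I[4,4], I[5,5]^2. HN layers by μ_θ (3 steps, strictly decreasing):
  μ^(1)=10; μ^(2)=-1; μ^(3)=-34

((0, 0, 2, 2, 3); (0, 2, 0, 0, 0); (2, 0, 0, 0, 0))


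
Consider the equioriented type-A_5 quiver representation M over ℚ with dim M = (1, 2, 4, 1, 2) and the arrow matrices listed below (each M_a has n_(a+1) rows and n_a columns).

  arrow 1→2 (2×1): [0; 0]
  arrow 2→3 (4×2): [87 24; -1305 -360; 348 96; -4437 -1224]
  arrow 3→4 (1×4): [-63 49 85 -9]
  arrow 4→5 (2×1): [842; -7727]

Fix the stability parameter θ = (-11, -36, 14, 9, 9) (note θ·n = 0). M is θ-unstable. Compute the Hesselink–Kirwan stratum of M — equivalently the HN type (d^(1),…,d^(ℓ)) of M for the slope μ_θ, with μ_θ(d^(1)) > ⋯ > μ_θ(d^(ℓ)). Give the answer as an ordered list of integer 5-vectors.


Interval decomposition of M: I[1,1], I[2,2], I[2,5], I[3,3]^3, I[5,5].
HN type (ℓ=5): μ^(1)=14; μ^(2)=32/3; μ^(3)=9; μ^(4)=-11; μ^(5)=-36

((0, 0, 3, 0, 0); (0, 0, 1, 1, 1); (0, 0, 0, 0, 1); (1, 0, 0, 0, 0); (0, 2, 0, 0, 0))


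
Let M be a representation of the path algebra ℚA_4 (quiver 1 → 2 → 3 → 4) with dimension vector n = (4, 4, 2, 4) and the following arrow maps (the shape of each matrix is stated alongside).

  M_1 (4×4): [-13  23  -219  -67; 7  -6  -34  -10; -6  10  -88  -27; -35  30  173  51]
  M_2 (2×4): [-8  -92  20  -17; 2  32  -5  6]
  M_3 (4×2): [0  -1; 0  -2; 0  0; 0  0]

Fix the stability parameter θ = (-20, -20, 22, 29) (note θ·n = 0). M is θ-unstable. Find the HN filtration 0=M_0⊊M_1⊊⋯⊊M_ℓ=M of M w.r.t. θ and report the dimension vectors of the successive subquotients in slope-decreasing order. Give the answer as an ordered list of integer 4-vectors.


Interval decomposition of M: I[1,2]^2, I[1,3], I[1,4], I[4,4]^3.
HN type (ℓ=3): μ^(1)=29; μ^(2)=22; μ^(3)=-20

((0, 0, 0, 4); (0, 0, 2, 0); (4, 4, 0, 0))


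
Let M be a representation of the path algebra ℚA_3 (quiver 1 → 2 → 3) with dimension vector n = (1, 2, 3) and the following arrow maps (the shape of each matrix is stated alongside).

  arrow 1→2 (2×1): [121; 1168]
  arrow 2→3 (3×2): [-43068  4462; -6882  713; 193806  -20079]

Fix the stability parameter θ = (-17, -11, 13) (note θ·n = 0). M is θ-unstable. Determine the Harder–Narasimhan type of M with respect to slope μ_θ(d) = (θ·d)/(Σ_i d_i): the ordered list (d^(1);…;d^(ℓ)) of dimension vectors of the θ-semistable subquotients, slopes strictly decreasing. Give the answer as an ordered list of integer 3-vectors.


Via rank(M_{q-1}∘⋯∘M_p): M ≅ I[1,3], I[2,2], I[3,3]^2.
μ_θ-semistable layers: μ^(1)=13; μ^(2)=-11; μ^(3)=-17

((0, 0, 3); (0, 2, 0); (1, 0, 0))
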